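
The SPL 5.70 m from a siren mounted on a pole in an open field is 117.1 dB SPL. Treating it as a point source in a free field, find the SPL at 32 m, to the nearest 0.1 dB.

102.1 dB SPL

For a point source in a free field, ΔL = −20·log₁₀(d₂/d₁).
ΔL = −20·log₁₀(32/5.70) = -14.99 dB, so L₂ = 117.1 + (-14.99) = 102.1 dB SPL.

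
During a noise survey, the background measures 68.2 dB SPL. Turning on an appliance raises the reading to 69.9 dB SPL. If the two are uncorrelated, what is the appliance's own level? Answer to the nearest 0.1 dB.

65.0 dB SPL

Subtract intensities: L_src = 10·log₁₀(10^(L_total/10) − 10^(L_bg/10)).
L_src = 10·log₁₀(10^(69.9/10) − 10^(68.2/10)) = 10·log₁₀(3165000) = 65.0 dB SPL.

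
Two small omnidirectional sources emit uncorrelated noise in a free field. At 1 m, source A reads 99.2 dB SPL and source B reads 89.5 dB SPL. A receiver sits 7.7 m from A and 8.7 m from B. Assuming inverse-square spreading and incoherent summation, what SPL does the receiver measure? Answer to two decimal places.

81.82 dB SPL

At the listener: L_A = 99.2 − 20·log₁₀(7.7) = 81.470 dB; L_B = 89.5 − 20·log₁₀(8.7) = 70.710 dB.
Combined: 10·log₁₀(10^(81.470/10)+10^(70.710/10)) = 81.82 dB SPL.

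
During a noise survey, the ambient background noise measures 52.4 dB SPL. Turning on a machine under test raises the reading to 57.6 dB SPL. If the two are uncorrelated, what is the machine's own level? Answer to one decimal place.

56.0 dB SPL

Background correction is a power subtraction:
L_src = 10·log₁₀(10^(57.6/10) − 10^(52.4/10)) = 10·log₁₀(401700) = 56.0 dB SPL.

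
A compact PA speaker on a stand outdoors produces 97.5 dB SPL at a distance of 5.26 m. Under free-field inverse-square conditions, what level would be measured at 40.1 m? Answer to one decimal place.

79.9 dB SPL

Inverse-square spreading gives ΔL = −20·log₁₀(d₂/d₁).
ΔL = −20·log₁₀(40.1/5.26) = -17.64 dB, so L₂ = 97.5 + (-17.64) = 79.9 dB SPL.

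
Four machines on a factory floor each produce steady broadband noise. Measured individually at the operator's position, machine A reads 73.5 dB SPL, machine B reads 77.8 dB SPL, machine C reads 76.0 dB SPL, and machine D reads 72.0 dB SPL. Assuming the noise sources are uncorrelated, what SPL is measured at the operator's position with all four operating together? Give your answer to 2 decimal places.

81.41 dB SPL

Uncorrelated sources add in intensity (power), not in dB.
L_total = 10·log₁₀(10^(73.5/10) + 10^(77.8/10) + 10^(76.0/10) + 10^(72.0/10)) = 10·log₁₀(138300000) = 81.41 dB SPL.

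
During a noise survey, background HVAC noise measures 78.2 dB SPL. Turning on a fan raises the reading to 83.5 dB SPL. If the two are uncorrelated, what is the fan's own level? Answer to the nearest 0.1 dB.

82.0 dB SPL

Remove the background by subtracting linear intensities:
L_src = 10·log₁₀(10^(83.5/10) − 10^(78.2/10)) = 10·log₁₀(157800000) = 82.0 dB SPL.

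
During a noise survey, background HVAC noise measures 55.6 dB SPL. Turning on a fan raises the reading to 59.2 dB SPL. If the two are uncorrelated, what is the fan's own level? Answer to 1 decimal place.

Remove the background by subtracting linear intensities:
L_src = 10·log₁₀(10^(59.2/10) − 10^(55.6/10)) = 10·log₁₀(468700) = 56.7 dB SPL.

56.7 dB SPL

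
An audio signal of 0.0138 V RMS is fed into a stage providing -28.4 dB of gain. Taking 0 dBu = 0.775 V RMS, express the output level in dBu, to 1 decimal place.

-63.4 dBu

Input level: 20·log₁₀(0.0138/0.775) = -34.99 dBu.
Output: -34.99 − 28.4 = -63.4 dBu.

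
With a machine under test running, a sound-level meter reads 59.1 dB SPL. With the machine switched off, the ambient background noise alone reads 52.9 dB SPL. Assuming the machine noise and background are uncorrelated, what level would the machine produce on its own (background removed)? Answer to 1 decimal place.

57.9 dB SPL

Subtract intensities: L_src = 10·log₁₀(10^(L_total/10) − 10^(L_bg/10)).
L_src = 10·log₁₀(10^(59.1/10) − 10^(52.9/10)) = 10·log₁₀(617800) = 57.9 dB SPL.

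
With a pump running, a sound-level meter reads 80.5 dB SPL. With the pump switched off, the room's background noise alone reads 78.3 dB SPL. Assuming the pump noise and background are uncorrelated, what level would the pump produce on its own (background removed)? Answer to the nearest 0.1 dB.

76.5 dB SPL

Subtract intensities: L_src = 10·log₁₀(10^(L_total/10) − 10^(L_bg/10)).
L_src = 10·log₁₀(10^(80.5/10) − 10^(78.3/10)) = 10·log₁₀(44590000) = 76.5 dB SPL.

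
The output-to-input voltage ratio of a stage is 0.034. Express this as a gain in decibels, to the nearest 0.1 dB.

-29.4 dB

Voltage ratio → dB uses the 20·log₁₀ form:
20·log₁₀(0.034) = -29.4 dB.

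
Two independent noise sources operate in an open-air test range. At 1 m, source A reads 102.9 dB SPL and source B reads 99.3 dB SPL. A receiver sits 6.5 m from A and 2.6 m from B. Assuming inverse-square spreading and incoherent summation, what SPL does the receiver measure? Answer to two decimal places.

At the listener: L_A = 102.9 − 20·log₁₀(6.5) = 86.642 dB; L_B = 99.3 − 20·log₁₀(2.6) = 91.001 dB.
Combined: 10·log₁₀(10^(86.642/10)+10^(91.001/10)) = 92.36 dB SPL.

92.36 dB SPL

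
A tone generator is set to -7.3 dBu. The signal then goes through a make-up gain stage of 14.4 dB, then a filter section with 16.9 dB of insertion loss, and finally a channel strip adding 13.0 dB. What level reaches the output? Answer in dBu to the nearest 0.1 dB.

+3.2 dBu

Gain stages sum in dB:
-7.3 + 14.4 − 16.9 + 13.0 = +3.2 dBu.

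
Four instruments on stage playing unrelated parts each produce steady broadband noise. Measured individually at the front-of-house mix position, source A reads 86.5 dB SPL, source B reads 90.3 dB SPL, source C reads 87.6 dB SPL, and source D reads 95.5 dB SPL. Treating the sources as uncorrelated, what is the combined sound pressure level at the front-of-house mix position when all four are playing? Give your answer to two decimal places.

Incoherent sources sum as intensities:
L_total = 10·log₁₀(10^(86.5/10) + 10^(90.3/10) + 10^(87.6/10) + 10^(95.5/10)) = 10·log₁₀(5642000000) = 97.51 dB SPL.

97.51 dB SPL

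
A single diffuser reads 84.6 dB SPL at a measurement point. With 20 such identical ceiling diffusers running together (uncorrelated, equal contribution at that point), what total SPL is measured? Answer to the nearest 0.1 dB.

20 equal incoherent sources raise the level by 10·log₁₀(20) = 13.01 dB.
L_total = 84.6 + 13.01 = 97.6 dB SPL.

97.6 dB SPL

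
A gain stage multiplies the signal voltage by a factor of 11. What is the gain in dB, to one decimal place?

20.8 dB

Voltage is an amplitude quantity, so gain = 20·log₁₀(V_out/V_in).
20·log₁₀(11) = 20.8 dB.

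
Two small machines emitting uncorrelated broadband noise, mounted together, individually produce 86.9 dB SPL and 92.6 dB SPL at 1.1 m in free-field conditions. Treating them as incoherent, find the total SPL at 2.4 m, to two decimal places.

Combined at 1.1 m: 10·log₁₀(10^(86.9/10)+10^(92.6/10)) = 93.635 dB SPL.
Then apply −20·log₁₀(2.4/1.1) = -6.776 dB → 86.86 dB SPL.

86.86 dB SPL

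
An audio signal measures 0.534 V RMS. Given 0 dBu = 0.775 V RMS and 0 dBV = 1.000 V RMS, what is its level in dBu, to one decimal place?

dBu = 20·log₁₀(V / 0.775 V).
20·log₁₀(0.534/0.775) = -3.2 dBu.

-3.2 dBu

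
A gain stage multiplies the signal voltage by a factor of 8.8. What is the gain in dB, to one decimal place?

18.9 dB

Voltage is an amplitude quantity, so gain = 20·log₁₀(V_out/V_in).
20·log₁₀(8.8) = 18.9 dB.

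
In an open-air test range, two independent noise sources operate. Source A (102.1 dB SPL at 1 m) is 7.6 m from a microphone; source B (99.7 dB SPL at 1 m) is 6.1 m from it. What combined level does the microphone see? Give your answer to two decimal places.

At the listener: L_A = 102.1 − 20·log₁₀(7.6) = 84.484 dB; L_B = 99.7 − 20·log₁₀(6.1) = 83.993 dB.
Combined: 10·log₁₀(10^(84.484/10)+10^(83.993/10)) = 87.26 dB SPL.

87.26 dB SPL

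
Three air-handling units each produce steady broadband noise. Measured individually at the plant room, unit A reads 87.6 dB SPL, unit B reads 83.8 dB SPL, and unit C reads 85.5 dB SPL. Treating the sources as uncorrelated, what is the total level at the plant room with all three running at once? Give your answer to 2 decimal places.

90.68 dB SPL

Uncorrelated sources add in intensity (power), not in dB.
L_total = 10·log₁₀(10^(87.6/10) + 10^(83.8/10) + 10^(85.5/10)) = 10·log₁₀(1170000000) = 90.68 dB SPL.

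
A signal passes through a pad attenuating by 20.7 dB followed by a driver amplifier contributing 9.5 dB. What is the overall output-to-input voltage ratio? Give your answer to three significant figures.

0.275

Net gain = (−20.7) + 9.5 = -11.2 dB.
Voltage ratio = 10^(-11.2/20) = 0.275.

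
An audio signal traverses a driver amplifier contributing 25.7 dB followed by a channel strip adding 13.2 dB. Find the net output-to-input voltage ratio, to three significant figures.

Net gain = 25.7 + 13.2 = 38.9 dB.
Voltage ratio = 10^(38.9/20) = 88.1.

88.1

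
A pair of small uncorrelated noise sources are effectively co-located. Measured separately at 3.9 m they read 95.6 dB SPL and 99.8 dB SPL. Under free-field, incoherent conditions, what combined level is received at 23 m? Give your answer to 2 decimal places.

85.79 dB SPL

Combined at 3.9 m: 10·log₁₀(10^(95.6/10)+10^(99.8/10)) = 101.199 dB SPL.
Then apply −20·log₁₀(23/3.9) = -15.413 dB → 85.79 dB SPL.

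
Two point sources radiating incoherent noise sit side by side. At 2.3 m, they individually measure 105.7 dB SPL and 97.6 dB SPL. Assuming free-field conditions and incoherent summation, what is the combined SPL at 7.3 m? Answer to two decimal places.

Combined at 2.3 m: 10·log₁₀(10^(105.7/10)+10^(97.6/10)) = 106.325 dB SPL.
Then apply −20·log₁₀(7.3/2.3) = -10.032 dB → 96.29 dB SPL.

96.29 dB SPL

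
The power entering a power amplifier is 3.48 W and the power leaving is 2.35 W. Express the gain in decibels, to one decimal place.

Power ratio → dB uses the 10·log₁₀ form:
10·log₁₀(2.35/3.48) = 10·log₁₀(0.6753) = -1.7 dB.

-1.7 dB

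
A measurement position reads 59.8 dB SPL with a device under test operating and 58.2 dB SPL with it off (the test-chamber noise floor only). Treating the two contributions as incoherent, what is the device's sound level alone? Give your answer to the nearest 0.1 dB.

Remove the background by subtracting linear intensities:
L_src = 10·log₁₀(10^(59.8/10) − 10^(58.2/10)) = 10·log₁₀(294300) = 54.7 dB SPL.

54.7 dB SPL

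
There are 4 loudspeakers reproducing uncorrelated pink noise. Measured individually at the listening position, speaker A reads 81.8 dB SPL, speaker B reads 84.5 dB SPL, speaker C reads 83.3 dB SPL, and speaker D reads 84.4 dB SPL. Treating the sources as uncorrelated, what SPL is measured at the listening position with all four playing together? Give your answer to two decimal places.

Uncorrelated sources add in intensity (power), not in dB.
L_total = 10·log₁₀(10^(81.8/10) + 10^(84.5/10) + 10^(83.3/10) + 10^(84.4/10)) = 10·log₁₀(922400000) = 89.65 dB SPL.

89.65 dB SPL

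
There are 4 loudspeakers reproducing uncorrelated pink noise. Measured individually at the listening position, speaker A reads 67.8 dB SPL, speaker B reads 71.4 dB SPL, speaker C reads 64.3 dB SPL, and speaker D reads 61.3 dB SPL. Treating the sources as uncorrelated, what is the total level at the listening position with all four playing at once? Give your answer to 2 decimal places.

73.78 dB SPL

Uncorrelated sources add in intensity (power), not in dB.
L_total = 10·log₁₀(10^(67.8/10) + 10^(71.4/10) + 10^(64.3/10) + 10^(61.3/10)) = 10·log₁₀(23870000) = 73.78 dB SPL.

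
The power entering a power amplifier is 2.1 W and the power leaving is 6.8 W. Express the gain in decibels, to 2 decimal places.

For a power ratio, dB = 10·log₁₀(P₂/P₁).
10·log₁₀(6.8/2.1) = 10·log₁₀(3.238) = 5.10 dB.

5.10 dB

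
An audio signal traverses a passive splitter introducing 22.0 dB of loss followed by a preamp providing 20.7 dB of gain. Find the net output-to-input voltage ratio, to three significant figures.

Net gain = (−22.0) + 20.7 = -1.3 dB.
Voltage ratio = 10^(-1.3/20) = 0.861.

0.861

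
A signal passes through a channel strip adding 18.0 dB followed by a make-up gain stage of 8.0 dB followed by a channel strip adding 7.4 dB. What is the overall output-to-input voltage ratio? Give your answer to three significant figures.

Net gain = 18.0 + 8.0 + 7.4 = 33.4 dB.
Voltage ratio = 10^(33.4/20) = 46.8.

46.8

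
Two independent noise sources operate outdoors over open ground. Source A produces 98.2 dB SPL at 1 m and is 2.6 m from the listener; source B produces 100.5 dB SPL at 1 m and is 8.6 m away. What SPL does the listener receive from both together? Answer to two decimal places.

90.53 dB SPL

At the listener: L_A = 98.2 − 20·log₁₀(2.6) = 89.901 dB; L_B = 100.5 − 20·log₁₀(8.6) = 81.810 dB.
Combined: 10·log₁₀(10^(89.901/10)+10^(81.810/10)) = 90.53 dB SPL.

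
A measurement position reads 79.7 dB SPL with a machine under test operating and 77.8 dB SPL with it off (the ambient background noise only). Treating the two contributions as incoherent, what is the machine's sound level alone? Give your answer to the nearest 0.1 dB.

75.2 dB SPL

Subtract intensities: L_src = 10·log₁₀(10^(L_total/10) − 10^(L_bg/10)).
L_src = 10·log₁₀(10^(79.7/10) − 10^(77.8/10)) = 10·log₁₀(33070000) = 75.2 dB SPL.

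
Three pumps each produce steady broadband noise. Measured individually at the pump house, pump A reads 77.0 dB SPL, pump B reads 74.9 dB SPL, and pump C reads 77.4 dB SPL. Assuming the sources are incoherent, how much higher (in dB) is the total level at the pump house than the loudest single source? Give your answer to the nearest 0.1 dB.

Add the sources as powers (linear), then convert back to dB:
L_total = 10·log₁₀(10^(77.0/10) + 10^(74.9/10) + 10^(77.4/10)) = 81.33 dB SPL.
Excess over the loudest (77.4 dB): 81.33 − 77.4 = 3.9 dB.

3.9 dB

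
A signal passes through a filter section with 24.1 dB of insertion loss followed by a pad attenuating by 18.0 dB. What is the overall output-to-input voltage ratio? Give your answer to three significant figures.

Net gain = (−24.1) + (−18.0) = -42.1 dB.
Voltage ratio = 10^(-42.1/20) = 0.00785.

0.00785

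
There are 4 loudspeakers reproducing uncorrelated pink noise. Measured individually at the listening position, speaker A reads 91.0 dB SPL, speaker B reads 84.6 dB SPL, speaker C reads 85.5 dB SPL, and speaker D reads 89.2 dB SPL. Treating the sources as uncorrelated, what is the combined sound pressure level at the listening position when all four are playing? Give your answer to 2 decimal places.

Incoherent sources sum as intensities:
L_total = 10·log₁₀(10^(91.0/10) + 10^(84.6/10) + 10^(85.5/10) + 10^(89.2/10)) = 10·log₁₀(2734000000) = 94.37 dB SPL.

94.37 dB SPL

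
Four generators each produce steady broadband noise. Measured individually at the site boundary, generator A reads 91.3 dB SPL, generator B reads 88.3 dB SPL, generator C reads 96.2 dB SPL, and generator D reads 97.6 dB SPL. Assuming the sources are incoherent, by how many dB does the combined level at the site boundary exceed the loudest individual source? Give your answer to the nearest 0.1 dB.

Uncorrelated sources add in intensity (power), not in dB.
L_total = 10·log₁₀(10^(91.3/10) + 10^(88.3/10) + 10^(96.2/10) + 10^(97.6/10)) = 100.77 dB SPL.
Excess over the loudest (97.6 dB): 100.77 − 97.6 = 3.2 dB.

3.2 dB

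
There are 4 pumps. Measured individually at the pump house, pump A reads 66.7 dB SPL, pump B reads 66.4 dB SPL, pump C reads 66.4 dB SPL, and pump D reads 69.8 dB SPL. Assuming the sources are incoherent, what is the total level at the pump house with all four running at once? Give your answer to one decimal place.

Incoherent sources sum as intensities:
L_total = 10·log₁₀(10^(66.7/10) + 10^(66.4/10) + 10^(66.4/10) + 10^(69.8/10)) = 10·log₁₀(22960000) = 73.6 dB SPL.

73.6 dB SPL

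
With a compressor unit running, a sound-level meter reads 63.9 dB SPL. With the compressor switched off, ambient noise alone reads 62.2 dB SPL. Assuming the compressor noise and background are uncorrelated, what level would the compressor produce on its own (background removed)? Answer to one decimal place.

59.0 dB SPL

Subtract intensities: L_src = 10·log₁₀(10^(L_total/10) − 10^(L_bg/10)).
L_src = 10·log₁₀(10^(63.9/10) − 10^(62.2/10)) = 10·log₁₀(795100) = 59.0 dB SPL.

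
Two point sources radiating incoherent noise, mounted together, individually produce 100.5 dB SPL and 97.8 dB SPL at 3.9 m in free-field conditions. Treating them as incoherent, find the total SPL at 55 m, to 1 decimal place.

Combined at 3.9 m: 10·log₁₀(10^(100.5/10)+10^(97.8/10)) = 102.37 dB SPL.
Then apply −20·log₁₀(55/3.9) = -22.99 dB → 79.4 dB SPL.

79.4 dB SPL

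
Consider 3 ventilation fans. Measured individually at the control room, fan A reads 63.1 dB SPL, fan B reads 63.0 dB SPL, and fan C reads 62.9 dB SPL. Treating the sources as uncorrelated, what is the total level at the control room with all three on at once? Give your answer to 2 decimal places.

67.77 dB SPL

Uncorrelated sources add in intensity (power), not in dB.
L_total = 10·log₁₀(10^(63.1/10) + 10^(63.0/10) + 10^(62.9/10)) = 10·log₁₀(5987000) = 67.77 dB SPL.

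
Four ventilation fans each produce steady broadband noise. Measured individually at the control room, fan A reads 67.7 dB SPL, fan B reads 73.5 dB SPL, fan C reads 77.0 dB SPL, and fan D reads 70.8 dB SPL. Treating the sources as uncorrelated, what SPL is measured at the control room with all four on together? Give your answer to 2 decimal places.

Uncorrelated sources add in intensity (power), not in dB.
L_total = 10·log₁₀(10^(67.7/10) + 10^(73.5/10) + 10^(77.0/10) + 10^(70.8/10)) = 10·log₁₀(90420000) = 79.56 dB SPL.

79.56 dB SPL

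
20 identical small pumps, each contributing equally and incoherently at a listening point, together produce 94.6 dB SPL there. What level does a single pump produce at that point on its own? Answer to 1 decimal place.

20 equal incoherent sources add 10·log₁₀(20) = 13.01 dB over one source.
L_one = 94.6 − 13.01 = 81.6 dB SPL.

81.6 dB SPL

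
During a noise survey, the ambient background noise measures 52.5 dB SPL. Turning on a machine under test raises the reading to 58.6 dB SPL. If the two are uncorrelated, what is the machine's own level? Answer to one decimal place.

Remove the background by subtracting linear intensities:
L_src = 10·log₁₀(10^(58.6/10) − 10^(52.5/10)) = 10·log₁₀(546600) = 57.4 dB SPL.

57.4 dB SPL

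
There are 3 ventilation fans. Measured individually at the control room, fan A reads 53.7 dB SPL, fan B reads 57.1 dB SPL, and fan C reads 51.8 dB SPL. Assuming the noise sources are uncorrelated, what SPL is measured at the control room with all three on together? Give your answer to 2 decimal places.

Add the sources as powers (linear), then convert back to dB:
L_total = 10·log₁₀(10^(53.7/10) + 10^(57.1/10) + 10^(51.8/10)) = 10·log₁₀(898600) = 59.54 dB SPL.

59.54 dB SPL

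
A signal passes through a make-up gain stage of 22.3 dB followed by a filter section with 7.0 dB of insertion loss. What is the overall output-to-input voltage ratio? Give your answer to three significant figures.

Net gain = 22.3 + (−7.0) = 15.3 dB.
Voltage ratio = 10^(15.3/20) = 5.82.

5.82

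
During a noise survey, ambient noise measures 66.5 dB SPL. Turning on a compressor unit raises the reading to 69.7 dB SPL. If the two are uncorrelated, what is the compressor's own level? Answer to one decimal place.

Remove the background by subtracting linear intensities:
L_src = 10·log₁₀(10^(69.7/10) − 10^(66.5/10)) = 10·log₁₀(4866000) = 66.9 dB SPL.

66.9 dB SPL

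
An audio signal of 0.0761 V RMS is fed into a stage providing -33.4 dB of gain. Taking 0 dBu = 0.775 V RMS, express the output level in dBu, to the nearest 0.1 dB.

-53.6 dBu

Input level: 20·log₁₀(0.0761/0.775) = -20.16 dBu.
Output: -20.16 − 33.4 = -53.6 dBu.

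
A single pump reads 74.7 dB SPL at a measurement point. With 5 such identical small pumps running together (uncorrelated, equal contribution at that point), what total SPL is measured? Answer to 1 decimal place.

81.7 dB SPL

5 equal incoherent sources raise the level by 10·log₁₀(5) = 6.99 dB.
L_total = 74.7 + 6.99 = 81.7 dB SPL.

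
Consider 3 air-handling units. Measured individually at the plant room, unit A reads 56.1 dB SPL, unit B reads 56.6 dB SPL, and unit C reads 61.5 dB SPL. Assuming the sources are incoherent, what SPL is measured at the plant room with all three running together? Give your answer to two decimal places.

63.57 dB SPL

Uncorrelated sources add in intensity (power), not in dB.
L_total = 10·log₁₀(10^(56.1/10) + 10^(56.6/10) + 10^(61.5/10)) = 10·log₁₀(2277000) = 63.57 dB SPL.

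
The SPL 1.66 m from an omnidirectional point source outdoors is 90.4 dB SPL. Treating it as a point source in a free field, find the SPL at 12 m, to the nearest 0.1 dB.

Free-field point source: level drops by 20·log₁₀ of the distance ratio.
ΔL = −20·log₁₀(12/1.66) = -17.18 dB, so L₂ = 90.4 + (-17.18) = 73.2 dB SPL.

73.2 dB SPL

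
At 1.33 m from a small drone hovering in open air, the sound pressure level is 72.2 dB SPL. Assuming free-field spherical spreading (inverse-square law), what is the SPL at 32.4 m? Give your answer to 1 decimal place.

Inverse-square spreading gives ΔL = −20·log₁₀(d₂/d₁).
ΔL = −20·log₁₀(32.4/1.33) = -27.73 dB, so L₂ = 72.2 + (-27.73) = 44.5 dB SPL.

44.5 dB SPL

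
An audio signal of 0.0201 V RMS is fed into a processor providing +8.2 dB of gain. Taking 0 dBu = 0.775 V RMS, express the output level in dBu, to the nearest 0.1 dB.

-23.5 dBu

Input level: 20·log₁₀(0.0201/0.775) = -31.72 dBu.
Output: -31.72 + 8.2 = -23.5 dBu.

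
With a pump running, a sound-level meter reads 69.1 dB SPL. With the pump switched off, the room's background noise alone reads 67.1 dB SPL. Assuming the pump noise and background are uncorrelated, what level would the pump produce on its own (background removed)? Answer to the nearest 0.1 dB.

64.8 dB SPL

Background correction is a power subtraction:
L_src = 10·log₁₀(10^(69.1/10) − 10^(67.1/10)) = 10·log₁₀(3000000) = 64.8 dB SPL.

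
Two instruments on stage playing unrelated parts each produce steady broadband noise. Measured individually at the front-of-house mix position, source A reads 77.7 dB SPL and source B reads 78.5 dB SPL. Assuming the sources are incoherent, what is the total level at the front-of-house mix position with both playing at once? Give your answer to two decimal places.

81.13 dB SPL

Incoherent sources sum as intensities:
L_total = 10·log₁₀(10^(77.7/10) + 10^(78.5/10)) = 10·log₁₀(129700000) = 81.13 dB SPL.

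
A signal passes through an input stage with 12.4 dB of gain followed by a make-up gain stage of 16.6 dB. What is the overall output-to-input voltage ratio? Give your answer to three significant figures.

Net gain = 12.4 + 16.6 = 29.0 dB.
Voltage ratio = 10^(29.0/20) = 28.2.

28.2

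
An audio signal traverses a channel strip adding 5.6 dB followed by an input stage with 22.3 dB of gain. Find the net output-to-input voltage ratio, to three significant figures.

Net gain = 5.6 + 22.3 = 27.9 dB.
Voltage ratio = 10^(27.9/20) = 24.8.

24.8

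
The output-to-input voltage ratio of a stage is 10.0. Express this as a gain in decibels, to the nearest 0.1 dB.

For a voltage ratio, dB = 20·log₁₀(V₂/V₁).
20·log₁₀(10.0) = 20.0 dB.

20.0 dB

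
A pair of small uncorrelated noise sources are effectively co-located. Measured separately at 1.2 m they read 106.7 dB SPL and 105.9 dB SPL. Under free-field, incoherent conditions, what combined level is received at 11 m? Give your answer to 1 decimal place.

90.1 dB SPL

Combined at 1.2 m: 10·log₁₀(10^(106.7/10)+10^(105.9/10)) = 109.33 dB SPL.
Then apply −20·log₁₀(11/1.2) = -19.24 dB → 90.1 dB SPL.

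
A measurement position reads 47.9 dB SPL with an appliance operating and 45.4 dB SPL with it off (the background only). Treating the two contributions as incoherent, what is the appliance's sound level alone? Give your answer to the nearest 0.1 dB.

44.3 dB SPL

Background correction is a power subtraction:
L_src = 10·log₁₀(10^(47.9/10) − 10^(45.4/10)) = 10·log₁₀(26990) = 44.3 dB SPL.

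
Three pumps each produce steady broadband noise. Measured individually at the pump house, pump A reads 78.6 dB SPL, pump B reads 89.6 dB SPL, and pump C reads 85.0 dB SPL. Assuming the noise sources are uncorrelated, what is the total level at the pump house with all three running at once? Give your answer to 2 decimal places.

91.14 dB SPL

Incoherent sources sum as intensities:
L_total = 10·log₁₀(10^(78.6/10) + 10^(89.6/10) + 10^(85.0/10)) = 10·log₁₀(1301000000) = 91.14 dB SPL.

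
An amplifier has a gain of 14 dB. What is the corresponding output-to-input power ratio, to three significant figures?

Power ratio = 10^(dB/10).
10^(14/10) = 10^(1.400) = 25.1.

25.1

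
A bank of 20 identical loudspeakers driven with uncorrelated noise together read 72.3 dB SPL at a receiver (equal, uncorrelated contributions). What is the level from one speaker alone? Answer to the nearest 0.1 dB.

59.3 dB SPL

20 equal incoherent sources add 10·log₁₀(20) = 13.01 dB over one source.
L_one = 72.3 − 13.01 = 59.3 dB SPL.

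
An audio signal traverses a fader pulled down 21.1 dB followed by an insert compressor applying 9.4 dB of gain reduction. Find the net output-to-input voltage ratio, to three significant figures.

Net gain = (−21.1) + (−9.4) = -30.5 dB.
Voltage ratio = 10^(-30.5/20) = 0.0299.

0.0299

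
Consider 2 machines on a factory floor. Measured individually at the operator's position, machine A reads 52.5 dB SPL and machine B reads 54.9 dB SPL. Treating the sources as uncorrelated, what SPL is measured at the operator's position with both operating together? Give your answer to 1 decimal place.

Incoherent sources sum as intensities:
L_total = 10·log₁₀(10^(52.5/10) + 10^(54.9/10)) = 10·log₁₀(486900) = 56.9 dB SPL.

56.9 dB SPL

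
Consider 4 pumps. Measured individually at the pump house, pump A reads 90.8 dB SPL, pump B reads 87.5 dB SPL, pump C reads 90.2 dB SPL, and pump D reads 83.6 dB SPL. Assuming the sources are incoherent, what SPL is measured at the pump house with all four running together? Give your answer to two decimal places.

Incoherent sources sum as intensities:
L_total = 10·log₁₀(10^(90.8/10) + 10^(87.5/10) + 10^(90.2/10) + 10^(83.6/10)) = 10·log₁₀(3041000000) = 94.83 dB SPL.

94.83 dB SPL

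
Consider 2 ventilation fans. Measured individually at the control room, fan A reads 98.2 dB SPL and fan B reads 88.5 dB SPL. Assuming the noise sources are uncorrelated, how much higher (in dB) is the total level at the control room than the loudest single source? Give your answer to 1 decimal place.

Incoherent sources sum as intensities:
L_total = 10·log₁₀(10^(98.2/10) + 10^(88.5/10)) = 98.64 dB SPL.
Excess over the loudest (98.2 dB): 98.64 − 98.2 = 0.4 dB.

0.4 dB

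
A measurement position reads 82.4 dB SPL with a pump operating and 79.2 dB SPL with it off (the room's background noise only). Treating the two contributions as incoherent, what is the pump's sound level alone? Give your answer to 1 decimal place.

Subtract intensities: L_src = 10·log₁₀(10^(L_total/10) − 10^(L_bg/10)).
L_src = 10·log₁₀(10^(82.4/10) − 10^(79.2/10)) = 10·log₁₀(90600000) = 79.6 dB SPL.

79.6 dB SPL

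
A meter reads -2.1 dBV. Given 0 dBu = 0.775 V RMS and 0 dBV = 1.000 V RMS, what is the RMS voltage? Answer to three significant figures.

0.785 V

V = 1.000 V × 10^(-2.1/20).
= 1.000 × 0.7852 = 0.785 V.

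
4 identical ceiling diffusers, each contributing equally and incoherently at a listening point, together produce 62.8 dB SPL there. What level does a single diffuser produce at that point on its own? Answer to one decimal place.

56.8 dB SPL

4 equal incoherent sources add 10·log₁₀(4) = 6.02 dB over one source.
L_one = 62.8 − 6.02 = 56.8 dB SPL.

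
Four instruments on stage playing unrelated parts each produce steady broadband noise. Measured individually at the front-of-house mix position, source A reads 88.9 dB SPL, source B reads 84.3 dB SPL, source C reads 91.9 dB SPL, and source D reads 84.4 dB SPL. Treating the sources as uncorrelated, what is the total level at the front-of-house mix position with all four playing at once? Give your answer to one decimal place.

Uncorrelated sources add in intensity (power), not in dB.
L_total = 10·log₁₀(10^(88.9/10) + 10^(84.3/10) + 10^(91.9/10) + 10^(84.4/10)) = 10·log₁₀(2870000000) = 94.6 dB SPL.

94.6 dB SPL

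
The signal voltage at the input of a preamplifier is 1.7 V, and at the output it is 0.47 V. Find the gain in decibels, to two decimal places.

-11.17 dB

Voltage ratio → dB uses the 20·log₁₀ form:
20·log₁₀(0.47/1.7) = 20·log₁₀(0.2765) = -11.17 dB.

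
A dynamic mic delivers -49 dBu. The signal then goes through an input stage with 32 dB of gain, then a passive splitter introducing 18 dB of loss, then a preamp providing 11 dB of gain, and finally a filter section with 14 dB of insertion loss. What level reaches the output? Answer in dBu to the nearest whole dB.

In dB, series stages simply add:
-49 + 32 − 18 + 11 − 14 = -38 dBu.

-38 dBu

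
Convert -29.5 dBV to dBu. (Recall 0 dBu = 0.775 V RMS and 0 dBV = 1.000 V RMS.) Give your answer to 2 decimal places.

-27.29 dBu

The offset between the scales is 20·log₁₀(0.775/1.000) = −2.214 dB.
So dBu = -29.5 + 2.214 = -27.29 dBu.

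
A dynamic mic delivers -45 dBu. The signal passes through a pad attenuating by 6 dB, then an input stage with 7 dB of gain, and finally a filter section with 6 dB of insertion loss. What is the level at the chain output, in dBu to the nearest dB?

-50 dBu

Gain stages sum in dB:
-45 − 6 + 7 − 6 = -50 dBu.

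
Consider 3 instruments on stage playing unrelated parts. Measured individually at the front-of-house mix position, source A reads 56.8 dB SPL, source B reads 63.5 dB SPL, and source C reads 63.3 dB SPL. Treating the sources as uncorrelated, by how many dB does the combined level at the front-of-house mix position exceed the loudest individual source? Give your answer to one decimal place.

3.4 dB

Incoherent sources sum as intensities:
L_total = 10·log₁₀(10^(56.8/10) + 10^(63.5/10) + 10^(63.3/10)) = 66.86 dB SPL.
Excess over the loudest (63.5 dB): 66.86 − 63.5 = 3.4 dB.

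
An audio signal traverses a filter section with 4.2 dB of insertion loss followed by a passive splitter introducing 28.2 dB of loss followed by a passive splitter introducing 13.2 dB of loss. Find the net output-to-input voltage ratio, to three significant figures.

Net gain = (−4.2) + (−28.2) + (−13.2) = -45.6 dB.
Voltage ratio = 10^(-45.6/20) = 0.00525.

0.00525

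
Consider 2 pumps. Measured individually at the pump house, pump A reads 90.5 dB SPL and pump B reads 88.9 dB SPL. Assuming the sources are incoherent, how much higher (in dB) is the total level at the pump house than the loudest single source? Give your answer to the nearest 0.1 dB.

Add the sources as powers (linear), then convert back to dB:
L_total = 10·log₁₀(10^(90.5/10) + 10^(88.9/10)) = 92.78 dB SPL.
Excess over the loudest (90.5 dB): 92.78 − 90.5 = 2.3 dB.

2.3 dB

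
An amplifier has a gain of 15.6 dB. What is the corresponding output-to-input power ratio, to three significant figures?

36.3

Power ratio = 10^(dB/10).
10^(15.6/10) = 10^(1.560) = 36.3.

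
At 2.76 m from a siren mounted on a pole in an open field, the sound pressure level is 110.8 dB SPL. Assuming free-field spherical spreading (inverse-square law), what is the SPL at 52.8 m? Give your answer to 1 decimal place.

Inverse-square spreading gives ΔL = −20·log₁₀(d₂/d₁).
ΔL = −20·log₁₀(52.8/2.76) = -25.63 dB, so L₂ = 110.8 + (-25.63) = 85.2 dB SPL.

85.2 dB SPL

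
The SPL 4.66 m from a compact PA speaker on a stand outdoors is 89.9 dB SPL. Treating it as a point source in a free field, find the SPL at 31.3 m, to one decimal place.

Inverse-square spreading gives ΔL = −20·log₁₀(d₂/d₁).
ΔL = −20·log₁₀(31.3/4.66) = -16.54 dB, so L₂ = 89.9 + (-16.54) = 73.4 dB SPL.

73.4 dB SPL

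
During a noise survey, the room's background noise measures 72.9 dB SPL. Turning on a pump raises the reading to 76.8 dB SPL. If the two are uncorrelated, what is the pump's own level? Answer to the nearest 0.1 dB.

74.5 dB SPL

Background correction is a power subtraction:
L_src = 10·log₁₀(10^(76.8/10) − 10^(72.9/10)) = 10·log₁₀(28360000) = 74.5 dB SPL.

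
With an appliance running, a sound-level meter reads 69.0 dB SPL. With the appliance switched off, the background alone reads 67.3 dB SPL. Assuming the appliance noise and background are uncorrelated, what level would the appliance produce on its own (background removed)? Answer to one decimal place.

64.1 dB SPL

Subtract intensities: L_src = 10·log₁₀(10^(L_total/10) − 10^(L_bg/10)).
L_src = 10·log₁₀(10^(69.0/10) − 10^(67.3/10)) = 10·log₁₀(2573000) = 64.1 dB SPL.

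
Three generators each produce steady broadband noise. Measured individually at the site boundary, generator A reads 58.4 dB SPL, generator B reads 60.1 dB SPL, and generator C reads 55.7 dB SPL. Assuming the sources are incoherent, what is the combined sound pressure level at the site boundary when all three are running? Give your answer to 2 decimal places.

Add the sources as powers (linear), then convert back to dB:
L_total = 10·log₁₀(10^(58.4/10) + 10^(60.1/10) + 10^(55.7/10)) = 10·log₁₀(2087000) = 63.19 dB SPL.

63.19 dB SPL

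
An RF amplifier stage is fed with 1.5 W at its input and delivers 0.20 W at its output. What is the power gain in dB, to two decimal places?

-8.75 dB

For a power ratio, dB = 10·log₁₀(P₂/P₁).
10·log₁₀(0.20/1.5) = 10·log₁₀(0.1333) = -8.75 dB.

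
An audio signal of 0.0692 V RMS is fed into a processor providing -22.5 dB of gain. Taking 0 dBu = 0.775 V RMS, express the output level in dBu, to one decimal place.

Input level: 20·log₁₀(0.0692/0.775) = -20.98 dBu.
Output: -20.98 − 22.5 = -43.5 dBu.

-43.5 dBu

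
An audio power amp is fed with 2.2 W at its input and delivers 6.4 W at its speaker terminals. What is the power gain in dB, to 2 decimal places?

4.64 dB

For a power ratio, dB = 10·log₁₀(P₂/P₁).
10·log₁₀(6.4/2.2) = 10·log₁₀(2.909) = 4.64 dB.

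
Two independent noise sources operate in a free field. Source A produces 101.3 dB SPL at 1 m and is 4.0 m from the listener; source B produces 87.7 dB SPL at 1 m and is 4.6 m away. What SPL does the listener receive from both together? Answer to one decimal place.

89.4 dB SPL

At the listener: L_A = 101.3 − 20·log₁₀(4.0) = 89.26 dB; L_B = 87.7 − 20·log₁₀(4.6) = 74.44 dB.
Combined: 10·log₁₀(10^(89.26/10)+10^(74.44/10)) = 89.4 dB SPL.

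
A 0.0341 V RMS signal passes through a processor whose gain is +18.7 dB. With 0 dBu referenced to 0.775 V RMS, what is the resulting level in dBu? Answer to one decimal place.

-8.4 dBu

Input level: 20·log₁₀(0.0341/0.775) = -27.13 dBu.
Output: -27.13 + 18.7 = -8.4 dBu.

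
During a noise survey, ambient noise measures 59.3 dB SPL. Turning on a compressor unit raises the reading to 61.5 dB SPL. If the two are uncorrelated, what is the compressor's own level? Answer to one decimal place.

57.5 dB SPL

Subtract intensities: L_src = 10·log₁₀(10^(L_total/10) − 10^(L_bg/10)).
L_src = 10·log₁₀(10^(61.5/10) − 10^(59.3/10)) = 10·log₁₀(561400) = 57.5 dB SPL.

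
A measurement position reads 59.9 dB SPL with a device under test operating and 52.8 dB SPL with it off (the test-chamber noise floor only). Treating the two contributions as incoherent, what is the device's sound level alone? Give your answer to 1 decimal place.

59.0 dB SPL

Subtract intensities: L_src = 10·log₁₀(10^(L_total/10) − 10^(L_bg/10)).
L_src = 10·log₁₀(10^(59.9/10) − 10^(52.8/10)) = 10·log₁₀(786700) = 59.0 dB SPL.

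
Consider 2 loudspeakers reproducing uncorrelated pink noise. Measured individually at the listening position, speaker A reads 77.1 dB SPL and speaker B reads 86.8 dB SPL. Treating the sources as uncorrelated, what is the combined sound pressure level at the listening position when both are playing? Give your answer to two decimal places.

87.24 dB SPL

Uncorrelated sources add in intensity (power), not in dB.
L_total = 10·log₁₀(10^(77.1/10) + 10^(86.8/10)) = 10·log₁₀(529900000) = 87.24 dB SPL.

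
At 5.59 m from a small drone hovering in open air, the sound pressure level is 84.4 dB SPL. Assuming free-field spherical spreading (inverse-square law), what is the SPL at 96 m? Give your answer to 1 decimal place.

Inverse-square spreading gives ΔL = −20·log₁₀(d₂/d₁).
ΔL = −20·log₁₀(96/5.59) = -24.70 dB, so L₂ = 84.4 + (-24.70) = 59.7 dB SPL.

59.7 dB SPL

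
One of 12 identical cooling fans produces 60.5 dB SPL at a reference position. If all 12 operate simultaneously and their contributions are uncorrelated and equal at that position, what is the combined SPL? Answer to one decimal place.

12 equal incoherent sources raise the level by 10·log₁₀(12) = 10.79 dB.
L_total = 60.5 + 10.79 = 71.3 dB SPL.

71.3 dB SPL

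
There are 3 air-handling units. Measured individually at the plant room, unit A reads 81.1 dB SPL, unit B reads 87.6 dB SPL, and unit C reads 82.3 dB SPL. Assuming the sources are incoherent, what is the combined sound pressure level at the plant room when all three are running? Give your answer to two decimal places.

Uncorrelated sources add in intensity (power), not in dB.
L_total = 10·log₁₀(10^(81.1/10) + 10^(87.6/10) + 10^(82.3/10)) = 10·log₁₀(874100000) = 89.42 dB SPL.

89.42 dB SPL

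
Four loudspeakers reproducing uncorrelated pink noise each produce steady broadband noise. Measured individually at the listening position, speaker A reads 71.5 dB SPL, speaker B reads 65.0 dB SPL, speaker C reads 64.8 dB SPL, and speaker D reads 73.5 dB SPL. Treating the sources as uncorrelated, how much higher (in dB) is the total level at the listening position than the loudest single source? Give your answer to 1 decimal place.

Add the sources as powers (linear), then convert back to dB:
L_total = 10·log₁₀(10^(71.5/10) + 10^(65.0/10) + 10^(64.8/10) + 10^(73.5/10)) = 76.30 dB SPL.
Excess over the loudest (73.5 dB): 76.30 − 73.5 = 2.8 dB.

2.8 dB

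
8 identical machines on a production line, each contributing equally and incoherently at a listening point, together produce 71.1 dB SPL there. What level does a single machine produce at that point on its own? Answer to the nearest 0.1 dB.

62.1 dB SPL

8 equal incoherent sources add 10·log₁₀(8) = 9.03 dB over one source.
L_one = 71.1 − 9.03 = 62.1 dB SPL.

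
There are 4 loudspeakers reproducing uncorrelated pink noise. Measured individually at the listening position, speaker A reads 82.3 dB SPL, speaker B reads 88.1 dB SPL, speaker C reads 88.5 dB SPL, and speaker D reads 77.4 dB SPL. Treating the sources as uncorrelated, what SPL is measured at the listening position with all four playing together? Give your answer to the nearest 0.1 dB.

Add the sources as powers (linear), then convert back to dB:
L_total = 10·log₁₀(10^(82.3/10) + 10^(88.1/10) + 10^(88.5/10) + 10^(77.4/10)) = 10·log₁₀(1578000000) = 92.0 dB SPL.

92.0 dB SPL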